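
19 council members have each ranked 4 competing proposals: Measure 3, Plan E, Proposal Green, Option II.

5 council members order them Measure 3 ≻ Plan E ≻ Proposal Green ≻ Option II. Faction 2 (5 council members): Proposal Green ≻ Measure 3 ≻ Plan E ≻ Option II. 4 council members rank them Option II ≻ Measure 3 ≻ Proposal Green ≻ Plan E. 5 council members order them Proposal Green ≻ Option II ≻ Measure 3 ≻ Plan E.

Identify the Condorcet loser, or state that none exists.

Option II

Pairwise majorities:
Measure 3 vs Plan E: 5+5+4+5 = 19 for Measure 3, 0 for Plan E — Measure 3 by 19–0.
Measure 3 vs Proposal Green: Proposal Green, 10–9.
Measure 3 vs Option II: 10 to 9, Measure 3.
Plan E vs Proposal Green: 5 for Plan E, 14 for Proposal Green — Proposal Green by 14–5.
Plan E vs Option II: Plan E is ranked higher on 5+5 = 10 ballots, Option II on 9. Plan E wins 10–9.
Proposal Green vs Option II: Proposal Green is ranked higher on 5+5+5 = 15 ballots, Option II on 4. Proposal Green wins 15–4.
Option II is beaten in every head-to-head and is the Condorcet loser.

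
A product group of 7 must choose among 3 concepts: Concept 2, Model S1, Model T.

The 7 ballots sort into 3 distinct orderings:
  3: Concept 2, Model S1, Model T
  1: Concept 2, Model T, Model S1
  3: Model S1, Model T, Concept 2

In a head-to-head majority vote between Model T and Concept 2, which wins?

Concept 2

Ballots ranking Model T above Concept 2: 3.
Ballots ranking Concept 2 above Model T: 7 − 3 = 4.
Concept 2 wins the head-to-head 4–3.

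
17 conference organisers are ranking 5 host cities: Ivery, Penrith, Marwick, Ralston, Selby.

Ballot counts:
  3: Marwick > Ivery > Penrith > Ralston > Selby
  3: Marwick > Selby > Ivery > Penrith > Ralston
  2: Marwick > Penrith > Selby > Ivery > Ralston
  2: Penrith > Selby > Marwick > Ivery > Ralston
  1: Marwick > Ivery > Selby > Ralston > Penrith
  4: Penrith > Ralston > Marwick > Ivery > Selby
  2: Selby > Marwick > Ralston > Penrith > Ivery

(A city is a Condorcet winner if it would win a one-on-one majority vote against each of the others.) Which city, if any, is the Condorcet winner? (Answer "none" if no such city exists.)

Marwick

Pairwise majorities:
Ivery–Penrith: Penrith 10–7.
Ivery vs Marwick: Ivery is ranked higher on 0 ballots, Marwick on 17. Marwick wins 17–0.
Ivery vs Ralston: 11 to 6, Ivery.
Ivery vs Selby: Ivery is ranked higher on 3+1+4 = 8 ballots, Selby on 9. Selby wins 9–8.
Penrith vs Marwick: 6 to 11, Marwick.
Penrith vs Ralston: Penrith, 14–3.
Penrith vs Selby: Penrith wins 11–6.
Marwick vs Ralston: Marwick is ranked higher on 3+3+2+2+1+2 = 13 ballots, Ralston on 4. Marwick wins 13–4.
Marwick vs Selby: Marwick, 13–4.
Ralston vs Selby: 3+4 = 7 for Ralston, 10 for Selby — Selby by 10–7.
Only Marwick has no losses; Marwick is the Condorcet winner.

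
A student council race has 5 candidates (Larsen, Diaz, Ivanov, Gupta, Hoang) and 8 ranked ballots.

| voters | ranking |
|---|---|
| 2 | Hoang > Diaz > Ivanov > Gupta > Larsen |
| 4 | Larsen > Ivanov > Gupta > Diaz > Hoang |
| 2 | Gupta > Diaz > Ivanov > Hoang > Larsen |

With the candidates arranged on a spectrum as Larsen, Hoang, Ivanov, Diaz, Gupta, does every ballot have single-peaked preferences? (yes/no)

Axis positions: Larsen=1, Hoang=2, Ivanov=3, Diaz=4, Gupta=5.
Type 1: ranking walks positions 2-4-3-5-1; Diaz is ranked above Ivanov even though Ivanov lies between Diaz and the peak Hoang on the axis — preferences dip and rise again. Not single-peaked.
Type 2: ranking walks positions 1-3-5-4-2; Ivanov is ranked above Hoang even though Hoang lies between Ivanov and the peak Larsen on the axis — preferences dip and rise again. Not single-peaked.
Type 3 (peak Gupta at position 5): ranking walks positions 5-4-3-2-1, expanding outward from the peak — single-peaked.
Type 1 violates single-peakedness, so the profile is not single-peaked on this axis.

no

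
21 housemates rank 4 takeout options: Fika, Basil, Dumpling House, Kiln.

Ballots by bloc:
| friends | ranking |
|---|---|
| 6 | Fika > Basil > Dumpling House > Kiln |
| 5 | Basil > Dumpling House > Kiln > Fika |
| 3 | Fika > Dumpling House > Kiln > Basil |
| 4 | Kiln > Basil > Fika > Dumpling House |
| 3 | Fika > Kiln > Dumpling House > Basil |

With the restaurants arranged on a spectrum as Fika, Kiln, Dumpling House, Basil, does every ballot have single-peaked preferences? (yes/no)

Axis positions: Fika=1, Kiln=2, Dumpling House=3, Basil=4.
Bloc 1: ranking walks positions 1-4-3-2; Basil is ranked above Kiln even though Kiln lies between Basil and the peak Fika on the axis — preferences dip and rise again. Not single-peaked.
Bloc 2 (peak Basil at position 4): ranking walks positions 4-3-2-1, expanding outward from the peak — single-peaked.
Bloc 3: ranking walks positions 1-3-2-4; Dumpling House is ranked above Kiln even though Kiln lies between Dumpling House and the peak Fika on the axis — preferences dip and rise again. Not single-peaked.
Bloc 4: ranking walks positions 2-4-1-3; Basil is ranked above Dumpling House even though Dumpling House lies between Basil and the peak Kiln on the axis — preferences dip and rise again. Not single-peaked.
Bloc 5 (peak Fika at position 1): ranking walks positions 1-2-3-4, expanding outward from the peak — single-peaked.
Bloc 1 violates single-peakedness, so the profile is not single-peaked on this axis.

no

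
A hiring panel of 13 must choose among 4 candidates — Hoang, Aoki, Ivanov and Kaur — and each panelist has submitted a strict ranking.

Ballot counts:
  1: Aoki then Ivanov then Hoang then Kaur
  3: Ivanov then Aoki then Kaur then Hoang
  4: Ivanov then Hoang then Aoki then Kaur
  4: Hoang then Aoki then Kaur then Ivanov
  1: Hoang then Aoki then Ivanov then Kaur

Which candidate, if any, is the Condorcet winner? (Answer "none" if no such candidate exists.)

Ivanov

Check each pair by majority over 13 ballots:
Hoang vs Aoki: Hoang wins 9–4.
Hoang vs Ivanov: Hoang preferred on 4+1 = 5 ballots; Ivanov wins 8–5.
Hoang–Kaur: Hoang 10–3.
Aoki vs Ivanov: Aoki preferred on 1+4+1 = 6 ballots; Ivanov wins 7–6.
Aoki vs Kaur: 13 to 0, Aoki.
Ivanov vs Kaur: Ivanov, 9–4.
Ivanov wins every pairwise contest, so Ivanov is the Condorcet winner.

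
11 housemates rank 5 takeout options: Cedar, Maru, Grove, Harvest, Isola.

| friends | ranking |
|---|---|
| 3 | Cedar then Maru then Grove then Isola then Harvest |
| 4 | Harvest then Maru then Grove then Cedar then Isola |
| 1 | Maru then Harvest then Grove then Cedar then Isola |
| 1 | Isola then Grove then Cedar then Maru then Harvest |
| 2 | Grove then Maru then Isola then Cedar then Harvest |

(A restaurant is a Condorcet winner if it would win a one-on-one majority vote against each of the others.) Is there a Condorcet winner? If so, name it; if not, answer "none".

Maru

Head-to-head results (11 friends):
Cedar vs Maru: Cedar preferred on 3+1 = 4 ballots; Maru wins 7–4.
Cedar vs Grove: Cedar preferred on 3 ballots; Grove wins 8–3.
Cedar vs Harvest: 6 to 5, Cedar.
Cedar vs Isola: Cedar preferred on 3+4+1 = 8 ballots; Cedar wins 8–3.
Maru vs Grove: Maru is ranked higher on 3+4+1 = 8 ballots, Grove on 3. Maru wins 8–3.
Maru vs Harvest: Maru is ranked higher on 3+1+1+2 = 7 ballots, Harvest on 4. Maru wins 7–4.
Maru vs Isola: Maru is ranked higher on 3+4+1+2 = 10 ballots, Isola on 1. Maru wins 10–1.
Grove vs Harvest: 6 to 5, Grove.
Grove vs Isola: Grove preferred on 3+4+1+2 = 10 ballots; Grove wins 10–1.
Harvest vs Isola: Harvest preferred on 4+1 = 5 ballots; Isola wins 6–5.
Only Maru has no losses; Maru is the Condorcet winner.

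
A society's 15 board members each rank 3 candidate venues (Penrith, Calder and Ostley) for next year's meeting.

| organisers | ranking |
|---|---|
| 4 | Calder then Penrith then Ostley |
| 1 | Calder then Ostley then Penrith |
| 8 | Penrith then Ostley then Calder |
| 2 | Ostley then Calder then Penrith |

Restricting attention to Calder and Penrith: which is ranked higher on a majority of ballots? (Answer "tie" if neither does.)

Penrith

Ballots ranking Calder above Penrith: 4 + 1 + 2 = 7.
Ballots ranking Penrith above Calder: 15 − 7 = 8.
Penrith wins the head-to-head 8–7.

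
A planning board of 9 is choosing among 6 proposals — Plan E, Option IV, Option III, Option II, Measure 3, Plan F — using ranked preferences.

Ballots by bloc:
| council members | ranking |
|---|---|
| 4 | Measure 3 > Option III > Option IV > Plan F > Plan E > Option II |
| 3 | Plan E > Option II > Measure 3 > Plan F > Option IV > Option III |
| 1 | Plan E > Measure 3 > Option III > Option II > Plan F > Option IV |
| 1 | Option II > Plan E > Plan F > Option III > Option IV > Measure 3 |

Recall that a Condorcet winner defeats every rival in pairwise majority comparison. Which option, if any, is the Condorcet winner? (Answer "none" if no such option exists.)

Plan E

Check each pair by majority over 9 ballots:
Plan E vs Option IV: Plan E preferred on 3+1+1 = 5 ballots; Plan E wins 5–4.
Plan E–Option III: Plan E 5–4.
Plan E vs Option II: Plan E wins 8–1.
Plan E–Measure 3: Plan E 5–4.
Plan E–Plan F: Plan E 5–4.
Option IV vs Option III: 3 to 6, Option III.
Option IV vs Option II: 4 for Option IV, 5 for Option II — Option II by 5–4.
Option IV vs Measure 3: Measure 3, 8–1.
Option IV vs Plan F: Option IV preferred on 4 ballots; Plan F wins 5–4.
Option III vs Option II: Option III wins 5–4.
Option III vs Measure 3: 1 to 8, Measure 3.
Option III vs Plan F: Option III, 5–4.
Option II vs Measure 3: 4 to 5, Measure 3.
Option II vs Plan F: Option II wins 5–4.
Measure 3–Plan F: Measure 3 8–1.
Only Plan E has no losses; Plan E is the Condorcet winner.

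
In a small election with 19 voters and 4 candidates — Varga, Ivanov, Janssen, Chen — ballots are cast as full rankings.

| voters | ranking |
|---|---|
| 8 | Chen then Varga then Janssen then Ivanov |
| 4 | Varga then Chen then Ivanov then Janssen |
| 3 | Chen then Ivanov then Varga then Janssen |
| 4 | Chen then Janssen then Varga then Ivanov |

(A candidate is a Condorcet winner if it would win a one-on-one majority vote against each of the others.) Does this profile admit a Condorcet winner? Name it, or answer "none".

Chen

Check each pair by majority over 19 ballots:
Varga vs Ivanov: Varga, 16–3.
Varga vs Janssen: Varga, 15–4.
Varga vs Chen: Varga preferred on 4 ballots; Chen wins 15–4.
Ivanov vs Janssen: Ivanov preferred on 4+3 = 7 ballots; Janssen wins 12–7.
Ivanov vs Chen: 0 to 19, Chen.
Janssen vs Chen: Janssen preferred on 0 ballots; Chen wins 19–0.
Chen beats each of Varga, Ivanov, Janssen — Chen is the Condorcet winner.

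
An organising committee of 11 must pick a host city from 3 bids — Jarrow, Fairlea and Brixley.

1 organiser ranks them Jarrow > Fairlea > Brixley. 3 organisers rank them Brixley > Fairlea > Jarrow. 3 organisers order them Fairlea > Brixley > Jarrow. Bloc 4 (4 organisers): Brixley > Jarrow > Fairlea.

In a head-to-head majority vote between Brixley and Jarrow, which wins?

Brixley

Ballots ranking Brixley above Jarrow: 3 + 3 + 4 = 10.
Ballots ranking Jarrow above Brixley: 11 − 10 = 1.
Brixley wins the head-to-head 10–1.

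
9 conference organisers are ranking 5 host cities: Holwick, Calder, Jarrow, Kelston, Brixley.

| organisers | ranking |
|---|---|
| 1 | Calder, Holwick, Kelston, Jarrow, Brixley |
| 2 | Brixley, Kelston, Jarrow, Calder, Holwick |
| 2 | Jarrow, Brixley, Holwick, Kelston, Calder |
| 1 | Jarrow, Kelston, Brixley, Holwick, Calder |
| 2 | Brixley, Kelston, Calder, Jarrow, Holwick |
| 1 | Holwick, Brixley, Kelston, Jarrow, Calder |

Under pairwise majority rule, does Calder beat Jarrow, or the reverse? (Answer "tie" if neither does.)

Ballots ranking Calder above Jarrow: 1 + 2 = 3.
Ballots ranking Jarrow above Calder: 9 − 3 = 6.
Jarrow wins the head-to-head 6–3.

Jarrow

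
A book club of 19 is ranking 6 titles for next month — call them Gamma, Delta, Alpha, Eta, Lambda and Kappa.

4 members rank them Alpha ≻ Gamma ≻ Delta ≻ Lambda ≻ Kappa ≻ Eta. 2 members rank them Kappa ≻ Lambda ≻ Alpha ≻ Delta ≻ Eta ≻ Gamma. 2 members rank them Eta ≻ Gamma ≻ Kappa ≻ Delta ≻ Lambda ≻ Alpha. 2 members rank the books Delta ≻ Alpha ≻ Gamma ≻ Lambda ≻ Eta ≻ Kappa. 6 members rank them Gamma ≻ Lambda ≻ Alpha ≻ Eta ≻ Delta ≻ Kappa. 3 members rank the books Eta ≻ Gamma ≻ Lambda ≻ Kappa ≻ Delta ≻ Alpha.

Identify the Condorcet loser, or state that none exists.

Kappa

Head-to-head results (19 members):
Gamma vs Delta: Gamma, 15–4.
Gamma vs Alpha: 2+6+3 = 11 for Gamma, 8 for Alpha — Gamma by 11–8.
Gamma vs Eta: 4+2+6 = 12 for Gamma, 7 for Eta — Gamma by 12–7.
Gamma vs Lambda: Gamma, 17–2.
Gamma vs Kappa: 4+2+2+6+3 = 17 for Gamma, 2 for Kappa — Gamma by 17–2.
Delta vs Alpha: 2+2+3 = 7 for Delta, 12 for Alpha — Alpha by 12–7.
Delta vs Eta: Eta, 11–8.
Delta vs Lambda: Lambda wins 11–8.
Delta vs Kappa: Delta, 12–7.
Alpha vs Eta: Alpha preferred on 4+2+2+6 = 14 ballots; Alpha wins 14–5.
Alpha vs Lambda: Alpha preferred on 4+2 = 6 ballots; Lambda wins 13–6.
Alpha–Kappa: Alpha 12–7.
Eta vs Lambda: Lambda wins 14–5.
Eta vs Kappa: Eta, 13–6.
Lambda vs Kappa: Lambda preferred on 4+2+6+3 = 15 ballots; Lambda wins 15–4.
Kappa loses to every other book — it is the Condorcet loser.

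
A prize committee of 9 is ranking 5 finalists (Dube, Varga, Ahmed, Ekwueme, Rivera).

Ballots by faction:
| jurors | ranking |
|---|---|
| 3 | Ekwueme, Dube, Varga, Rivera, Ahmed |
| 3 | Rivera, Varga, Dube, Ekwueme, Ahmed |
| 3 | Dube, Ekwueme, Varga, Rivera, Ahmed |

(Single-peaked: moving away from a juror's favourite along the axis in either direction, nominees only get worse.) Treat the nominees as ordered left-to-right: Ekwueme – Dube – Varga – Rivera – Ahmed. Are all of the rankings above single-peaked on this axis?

Axis positions: Ekwueme=1, Dube=2, Varga=3, Rivera=4, Ahmed=5.
Faction 1 (peak Ekwueme at position 1): ranking walks positions 1-2-3-4-5, expanding outward from the peak — single-peaked.
Faction 2 (peak Rivera at position 4): ranking walks positions 4-3-2-1-5, expanding outward from the peak — single-peaked.
Faction 3 (peak Dube at position 2): ranking walks positions 2-1-3-4-5, expanding outward from the peak — single-peaked.
Every ranking is single-peaked on this axis.

yes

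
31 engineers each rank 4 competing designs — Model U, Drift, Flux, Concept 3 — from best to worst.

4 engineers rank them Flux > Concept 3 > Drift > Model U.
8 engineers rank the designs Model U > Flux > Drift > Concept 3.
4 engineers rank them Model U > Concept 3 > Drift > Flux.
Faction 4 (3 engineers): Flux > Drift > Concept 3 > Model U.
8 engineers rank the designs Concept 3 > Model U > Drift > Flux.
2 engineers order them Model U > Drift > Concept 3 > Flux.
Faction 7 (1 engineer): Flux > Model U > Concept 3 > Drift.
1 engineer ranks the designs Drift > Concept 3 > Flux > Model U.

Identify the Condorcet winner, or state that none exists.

none

Pairwise majorities:
Model U–Drift: Model U 23–8.
Model U vs Flux: Model U wins 22–9.
Model U–Concept 3: Concept 3 16–15.
Drift–Flux: Flux 16–15.
Drift vs Concept 3: Concept 3, 17–14.
Flux–Concept 3: Flux 16–15.
No design is unbeaten: Model U loses to Concept 3; Drift loses to Model U; Flux loses to Model U; Concept 3 loses to Flux. In particular Model U → Flux → Concept 3 → Model U is a majority cycle — no Condorcet winner exists.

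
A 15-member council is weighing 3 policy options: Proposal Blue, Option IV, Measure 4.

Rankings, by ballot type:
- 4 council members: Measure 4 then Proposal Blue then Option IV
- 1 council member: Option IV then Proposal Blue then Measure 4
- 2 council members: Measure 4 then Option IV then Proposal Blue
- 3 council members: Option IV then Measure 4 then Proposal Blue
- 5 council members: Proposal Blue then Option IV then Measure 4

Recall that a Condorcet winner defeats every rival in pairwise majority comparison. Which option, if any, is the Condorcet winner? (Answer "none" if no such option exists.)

none

Head-to-head results (15 council members):
Proposal Blue vs Option IV: Proposal Blue is ranked higher on 4+5 = 9 ballots, Option IV on 6. Proposal Blue wins 9–6.
Proposal Blue–Measure 4: Measure 4 9–6.
Option IV vs Measure 4: 1+3+5 = 9 for Option IV, 6 for Measure 4 — Option IV by 9–6.
Every option loses at least once (Proposal Blue loses to Measure 4; Option IV loses to Proposal Blue; Measure 4 loses to Option IV). The majority relation contains the cycle Proposal Blue > Option IV > Measure 4 > Proposal Blue, so there is no Condorcet winner.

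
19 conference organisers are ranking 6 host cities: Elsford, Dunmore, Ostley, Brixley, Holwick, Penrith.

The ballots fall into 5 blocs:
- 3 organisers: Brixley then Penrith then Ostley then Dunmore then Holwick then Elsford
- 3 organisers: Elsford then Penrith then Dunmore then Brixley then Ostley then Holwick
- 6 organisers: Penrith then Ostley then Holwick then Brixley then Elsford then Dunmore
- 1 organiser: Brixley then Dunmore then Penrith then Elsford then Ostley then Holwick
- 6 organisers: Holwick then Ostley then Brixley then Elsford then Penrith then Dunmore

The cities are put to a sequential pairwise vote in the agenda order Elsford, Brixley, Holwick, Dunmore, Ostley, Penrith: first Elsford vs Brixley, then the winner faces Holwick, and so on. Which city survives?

Round 1: Elsford vs Brixley — 3–16, Brixley advances.
Round 2: Brixley vs Holwick — 7–12, Holwick advances.
Round 3: Holwick vs Dunmore — 12–7, Holwick advances.
Round 4: Holwick vs Ostley — 6–13, Ostley advances.
Round 5: Ostley vs Penrith — 6–13, Penrith advances.
Penrith survives the agenda.

Penrith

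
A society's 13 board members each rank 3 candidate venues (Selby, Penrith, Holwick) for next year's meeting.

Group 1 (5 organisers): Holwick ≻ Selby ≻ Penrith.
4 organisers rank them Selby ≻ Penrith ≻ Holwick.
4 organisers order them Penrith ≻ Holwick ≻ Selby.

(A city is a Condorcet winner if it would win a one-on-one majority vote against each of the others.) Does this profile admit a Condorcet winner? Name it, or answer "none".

Head-to-head results (13 organisers):
Selby vs Penrith: 5+4 = 9 for Selby, 4 for Penrith — Selby by 9–4.
Selby vs Holwick: Selby is ranked higher on 4 ballots, Holwick on 9. Holwick wins 9–4.
Penrith vs Holwick: Penrith preferred on 4+4 = 8 ballots; Penrith wins 8–5.
Each city drops at least one matchup (Selby loses to Holwick; Penrith loses to Selby; Holwick loses to Penrith); the cycle Selby → Penrith → Holwick → Selby rules out a Condorcet winner.

none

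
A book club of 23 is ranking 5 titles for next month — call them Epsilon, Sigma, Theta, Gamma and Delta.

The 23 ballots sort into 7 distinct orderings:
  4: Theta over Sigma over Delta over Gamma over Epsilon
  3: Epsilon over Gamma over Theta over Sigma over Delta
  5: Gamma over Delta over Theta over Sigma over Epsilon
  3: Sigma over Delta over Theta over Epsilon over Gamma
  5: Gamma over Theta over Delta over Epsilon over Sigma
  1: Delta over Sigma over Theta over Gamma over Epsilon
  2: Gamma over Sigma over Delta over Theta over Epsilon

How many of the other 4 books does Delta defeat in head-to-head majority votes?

1

Delta against each rival (23 members):
Delta vs Epsilon: Delta preferred on 4+5+3+5+1+2 = 20 ballots; Delta wins 20–3.
Delta vs Sigma: Delta preferred on 5+5+1 = 11 ballots; Sigma wins 12–11.
Delta–Theta: Theta 12–11.
Delta vs Gamma: Gamma wins 15–8.
Delta beats Epsilon; loses to Sigma, Theta, Gamma — 1 pairwise win.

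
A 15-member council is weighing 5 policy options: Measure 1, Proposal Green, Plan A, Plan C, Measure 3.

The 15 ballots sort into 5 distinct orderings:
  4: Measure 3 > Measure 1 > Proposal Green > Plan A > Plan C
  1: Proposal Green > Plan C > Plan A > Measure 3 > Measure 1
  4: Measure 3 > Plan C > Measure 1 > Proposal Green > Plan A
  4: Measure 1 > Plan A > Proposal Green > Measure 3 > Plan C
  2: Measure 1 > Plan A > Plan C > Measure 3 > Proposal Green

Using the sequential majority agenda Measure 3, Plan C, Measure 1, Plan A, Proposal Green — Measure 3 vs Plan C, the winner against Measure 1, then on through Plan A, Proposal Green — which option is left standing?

Round 1: Measure 3 vs Plan C — 12–3, Measure 3 advances.
Round 2: Measure 3 vs Measure 1 — 9–6, Measure 3 advances.
Round 3: Measure 3 vs Plan A — 8–7, Measure 3 advances.
Round 4: Measure 3 vs Proposal Green — 10–5, Measure 3 advances.
Measure 3 survives the agenda.

Measure 3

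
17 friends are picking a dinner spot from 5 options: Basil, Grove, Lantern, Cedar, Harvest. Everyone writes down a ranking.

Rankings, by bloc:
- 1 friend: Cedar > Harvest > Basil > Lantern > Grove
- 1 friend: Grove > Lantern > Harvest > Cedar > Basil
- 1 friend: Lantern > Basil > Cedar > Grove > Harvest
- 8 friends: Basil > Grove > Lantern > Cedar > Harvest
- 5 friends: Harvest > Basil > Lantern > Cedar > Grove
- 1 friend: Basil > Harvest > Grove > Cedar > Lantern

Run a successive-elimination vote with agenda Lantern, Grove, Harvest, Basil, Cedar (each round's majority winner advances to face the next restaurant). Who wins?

Basil

Round 1: Lantern vs Grove — 7–10, Grove advances.
Round 2: Grove vs Harvest — 10–7, Grove advances.
Round 3: Grove vs Basil — 1–16, Basil advances.
Round 4: Basil vs Cedar — 15–2, Basil advances.
Basil survives the agenda.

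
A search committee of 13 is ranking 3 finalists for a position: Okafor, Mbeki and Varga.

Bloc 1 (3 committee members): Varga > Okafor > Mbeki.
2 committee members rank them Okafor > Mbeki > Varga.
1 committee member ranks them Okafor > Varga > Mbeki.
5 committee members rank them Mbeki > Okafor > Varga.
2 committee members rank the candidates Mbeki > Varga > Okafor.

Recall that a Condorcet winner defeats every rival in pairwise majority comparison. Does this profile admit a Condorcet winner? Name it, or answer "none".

Check each pair by majority over 13 ballots:
Okafor vs Mbeki: Okafor preferred on 3+2+1 = 6 ballots; Mbeki wins 7–6.
Okafor vs Varga: 8 to 5, Okafor.
Mbeki vs Varga: Mbeki preferred on 2+5+2 = 9 ballots; Mbeki wins 9–4.
Mbeki wins every pairwise contest, so Mbeki is the Condorcet winner.

Mbeki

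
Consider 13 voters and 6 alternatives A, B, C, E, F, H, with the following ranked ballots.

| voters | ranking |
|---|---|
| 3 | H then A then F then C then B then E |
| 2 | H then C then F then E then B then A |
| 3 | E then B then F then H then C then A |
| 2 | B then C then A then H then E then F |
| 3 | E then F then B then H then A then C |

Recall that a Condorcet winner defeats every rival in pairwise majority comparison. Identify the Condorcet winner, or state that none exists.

Head-to-head results (13 voters):
A–B: B 10–3.
A–C: C 7–6.
A–E: E 8–5.
A–F: F 8–5.
A vs H: H wins 11–2.
B vs C: B wins 8–5.
B vs E: E, 8–5.
B–F: F 8–5.
B vs H: B, 8–5.
C vs E: C wins 7–6.
C vs F: F, 9–4.
C vs H: H wins 11–2.
E vs F: E, 8–5.
E–H: H 7–6.
F vs H: H, 7–6.
Each alternative drops at least one matchup (A loses to B; B loses to E; C loses to B; E loses to C; F loses to E; H loses to B); the cycle B beats C beats E beats B rules out a Condorcet winner.

none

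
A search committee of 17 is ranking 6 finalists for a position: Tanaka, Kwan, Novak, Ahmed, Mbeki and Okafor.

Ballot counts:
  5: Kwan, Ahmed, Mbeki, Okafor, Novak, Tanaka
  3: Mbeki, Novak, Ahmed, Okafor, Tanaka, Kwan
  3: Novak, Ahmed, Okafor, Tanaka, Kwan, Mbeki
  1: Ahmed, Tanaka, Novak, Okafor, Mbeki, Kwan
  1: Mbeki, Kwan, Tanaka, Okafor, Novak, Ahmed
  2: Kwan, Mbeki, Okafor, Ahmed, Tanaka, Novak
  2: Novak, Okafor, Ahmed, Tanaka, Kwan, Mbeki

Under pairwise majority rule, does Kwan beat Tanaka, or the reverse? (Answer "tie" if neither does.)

Ballots ranking Kwan above Tanaka: 5 + 1 + 2 = 8.
Ballots ranking Tanaka above Kwan: 17 − 8 = 9.
Tanaka wins the head-to-head 9–8.

Tanaka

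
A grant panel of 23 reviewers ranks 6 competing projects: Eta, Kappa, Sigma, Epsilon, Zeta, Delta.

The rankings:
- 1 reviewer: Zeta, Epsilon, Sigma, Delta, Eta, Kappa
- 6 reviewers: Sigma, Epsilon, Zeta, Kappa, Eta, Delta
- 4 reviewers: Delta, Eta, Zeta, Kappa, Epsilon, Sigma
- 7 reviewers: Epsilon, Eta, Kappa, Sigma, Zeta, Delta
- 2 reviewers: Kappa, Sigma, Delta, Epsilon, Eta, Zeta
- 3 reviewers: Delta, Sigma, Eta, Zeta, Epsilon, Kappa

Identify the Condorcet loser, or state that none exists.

Delta

Head-to-head results (23 reviewers):
Eta vs Kappa: Eta wins 15–8.
Eta vs Sigma: 4+7 = 11 for Eta, 12 for Sigma — Sigma by 12–11.
Eta vs Epsilon: Epsilon, 16–7.
Eta vs Zeta: Eta is ranked higher on 4+7+2+3 = 16 ballots, Zeta on 7. Eta wins 16–7.
Eta vs Delta: Eta, 13–10.
Kappa vs Sigma: Kappa is ranked higher on 4+7+2 = 13 ballots, Sigma on 10. Kappa wins 13–10.
Kappa vs Epsilon: Epsilon wins 17–6.
Kappa vs Zeta: 7+2 = 9 for Kappa, 14 for Zeta — Zeta by 14–9.
Kappa vs Delta: 15 to 8, Kappa.
Sigma vs Epsilon: Epsilon, 12–11.
Sigma–Zeta: Sigma 18–5.
Sigma–Delta: Sigma 16–7.
Epsilon vs Zeta: Epsilon, 15–8.
Epsilon vs Delta: 14 to 9, Epsilon.
Zeta vs Delta: Zeta preferred on 1+6+7 = 14 ballots; Zeta wins 14–9.
Only Delta has no wins; Delta is the Condorcet loser.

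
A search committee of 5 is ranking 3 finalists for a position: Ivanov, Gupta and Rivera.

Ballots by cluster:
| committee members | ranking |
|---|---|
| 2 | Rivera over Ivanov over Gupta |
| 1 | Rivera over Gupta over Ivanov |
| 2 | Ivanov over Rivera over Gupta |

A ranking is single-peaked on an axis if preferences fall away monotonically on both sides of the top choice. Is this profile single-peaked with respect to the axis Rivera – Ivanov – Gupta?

Axis positions: Rivera=1, Ivanov=2, Gupta=3.
Cluster 1 (peak Rivera at position 1): ranking walks positions 1-2-3, expanding outward from the peak — single-peaked.
Cluster 2: ranking walks positions 1-3-2; Gupta is ranked above Ivanov even though Ivanov lies between Gupta and the peak Rivera on the axis — preferences dip and rise again. Not single-peaked.
Cluster 3 (peak Ivanov at position 2): ranking walks positions 2-1-3, expanding outward from the peak — single-peaked.
Cluster 2 violates single-peakedness, so the profile is not single-peaked on this axis.

no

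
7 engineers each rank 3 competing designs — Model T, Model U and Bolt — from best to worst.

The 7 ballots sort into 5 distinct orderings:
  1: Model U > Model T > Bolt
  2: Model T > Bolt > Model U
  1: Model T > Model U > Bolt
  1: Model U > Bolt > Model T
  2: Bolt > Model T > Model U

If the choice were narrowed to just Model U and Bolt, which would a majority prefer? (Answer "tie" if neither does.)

Ballots ranking Model U above Bolt: 1 + 1 + 1 = 3.
Ballots ranking Bolt above Model U: 7 − 3 = 4.
Bolt wins the head-to-head 4–3.

Bolt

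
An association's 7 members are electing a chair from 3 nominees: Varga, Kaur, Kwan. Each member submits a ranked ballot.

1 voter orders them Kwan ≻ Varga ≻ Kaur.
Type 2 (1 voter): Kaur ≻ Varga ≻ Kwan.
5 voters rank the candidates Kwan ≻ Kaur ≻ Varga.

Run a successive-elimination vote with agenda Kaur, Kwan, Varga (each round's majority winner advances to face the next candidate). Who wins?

Round 1: Kaur vs Kwan — 1–6, Kwan advances.
Round 2: Kwan vs Varga — 6–1, Kwan advances.
Kwan survives the agenda.

Kwan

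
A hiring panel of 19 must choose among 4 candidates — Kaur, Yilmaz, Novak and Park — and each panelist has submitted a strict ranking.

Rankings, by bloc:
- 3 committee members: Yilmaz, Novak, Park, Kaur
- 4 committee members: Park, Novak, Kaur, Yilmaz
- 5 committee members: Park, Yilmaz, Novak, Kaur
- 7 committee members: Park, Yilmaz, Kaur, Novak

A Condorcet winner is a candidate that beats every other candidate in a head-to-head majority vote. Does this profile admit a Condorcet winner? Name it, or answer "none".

Pairwise majorities:
Kaur vs Yilmaz: Yilmaz, 15–4.
Kaur vs Novak: Novak wins 12–7.
Kaur–Park: Park 19–0.
Yilmaz–Novak: Yilmaz 15–4.
Yilmaz vs Park: Park wins 16–3.
Novak vs Park: Park wins 16–3.
Park wins every pairwise contest, so Park is the Condorcet winner.

Park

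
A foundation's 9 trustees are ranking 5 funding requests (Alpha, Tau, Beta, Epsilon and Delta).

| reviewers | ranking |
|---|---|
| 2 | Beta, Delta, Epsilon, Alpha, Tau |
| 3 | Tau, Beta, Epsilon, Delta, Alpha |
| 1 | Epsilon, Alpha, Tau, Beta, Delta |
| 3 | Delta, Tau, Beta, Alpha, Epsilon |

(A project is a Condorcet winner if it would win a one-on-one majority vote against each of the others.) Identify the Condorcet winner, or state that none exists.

none

Head-to-head results (9 reviewers):
Alpha vs Tau: Tau, 6–3.
Alpha–Beta: Beta 8–1.
Alpha–Epsilon: Epsilon 6–3.
Alpha vs Delta: Delta, 8–1.
Tau–Beta: Tau 7–2.
Tau vs Epsilon: Tau, 6–3.
Tau–Delta: Delta 5–4.
Beta vs Epsilon: Beta wins 8–1.
Beta vs Delta: Beta wins 6–3.
Epsilon vs Delta: Delta wins 5–4.
Each project drops at least one matchup (Alpha loses to Tau; Tau loses to Delta; Beta loses to Tau; Epsilon loses to Tau; Delta loses to Beta); the cycle Tau beats Beta beats Delta beats Tau rules out a Condorcet winner.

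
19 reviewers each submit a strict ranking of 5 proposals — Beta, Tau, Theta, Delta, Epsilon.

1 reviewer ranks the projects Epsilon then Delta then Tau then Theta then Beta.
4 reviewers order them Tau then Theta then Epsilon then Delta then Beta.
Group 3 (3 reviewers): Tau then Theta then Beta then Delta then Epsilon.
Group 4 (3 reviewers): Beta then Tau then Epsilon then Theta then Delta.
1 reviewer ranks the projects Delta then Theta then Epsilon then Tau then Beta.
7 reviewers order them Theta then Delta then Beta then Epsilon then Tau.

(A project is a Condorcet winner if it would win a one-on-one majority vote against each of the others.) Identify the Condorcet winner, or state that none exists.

none

Check each pair by majority over 19 ballots:
Beta vs Tau: Beta, 10–9.
Beta vs Theta: Theta, 16–3.
Beta–Delta: Delta 13–6.
Beta vs Epsilon: Beta wins 13–6.
Tau–Theta: Tau 11–8.
Tau vs Delta: Tau, 10–9.
Tau vs Epsilon: Tau, 10–9.
Theta–Delta: Theta 17–2.
Theta vs Epsilon: Theta wins 15–4.
Delta–Epsilon: Delta 11–8.
Every project loses at least once (Beta loses to Theta; Tau loses to Beta; Theta loses to Tau; Delta loses to Tau; Epsilon loses to Beta). The majority relation contains the cycle Beta beats Tau beats Theta beats Beta, so there is no Condorcet winner.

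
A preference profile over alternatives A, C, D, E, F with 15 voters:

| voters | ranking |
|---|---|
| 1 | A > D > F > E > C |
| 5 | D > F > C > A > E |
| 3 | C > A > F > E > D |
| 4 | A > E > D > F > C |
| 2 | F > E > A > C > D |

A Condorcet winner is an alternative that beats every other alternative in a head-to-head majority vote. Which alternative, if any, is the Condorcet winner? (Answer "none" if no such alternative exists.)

Pairwise majorities:
A vs C: C, 8–7.
A–D: A 10–5.
A–E: A 13–2.
A vs F: A, 8–7.
C vs D: D, 10–5.
C–E: C 8–7.
C vs F: F, 12–3.
D vs E: E wins 9–6.
D vs F: D, 10–5.
E–F: F 11–4.
Each alternative drops at least one matchup (A loses to C; C loses to D; D loses to A; E loses to A; F loses to A); the cycle A → D → C → A rules out a Condorcet winner.

none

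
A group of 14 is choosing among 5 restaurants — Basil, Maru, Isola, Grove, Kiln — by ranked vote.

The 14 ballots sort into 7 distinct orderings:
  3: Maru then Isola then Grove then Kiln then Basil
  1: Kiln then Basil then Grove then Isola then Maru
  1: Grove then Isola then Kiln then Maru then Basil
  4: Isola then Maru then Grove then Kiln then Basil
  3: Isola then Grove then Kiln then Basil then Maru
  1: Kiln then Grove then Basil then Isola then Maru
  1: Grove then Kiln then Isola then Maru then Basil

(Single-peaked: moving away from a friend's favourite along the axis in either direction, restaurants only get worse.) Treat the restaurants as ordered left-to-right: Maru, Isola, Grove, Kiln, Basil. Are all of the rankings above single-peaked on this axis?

yes

Axis positions: Maru=1, Isola=2, Grove=3, Kiln=4, Basil=5.
Type 1 (peak Maru at position 1): ranking walks positions 1-2-3-4-5, expanding outward from the peak — single-peaked.
Type 2 (peak Kiln at position 4): ranking walks positions 4-5-3-2-1, expanding outward from the peak — single-peaked.
Type 3 (peak Grove at position 3): ranking walks positions 3-2-4-1-5, expanding outward from the peak — single-peaked.
Type 4 (peak Isola at position 2): ranking walks positions 2-1-3-4-5, expanding outward from the peak — single-peaked.
Type 5 (peak Isola at position 2): ranking walks positions 2-3-4-5-1, expanding outward from the peak — single-peaked.
Type 6 (peak Kiln at position 4): ranking walks positions 4-3-5-2-1, expanding outward from the peak — single-peaked.
Type 7 (peak Grove at position 3): ranking walks positions 3-4-2-1-5, expanding outward from the peak — single-peaked.
Every ranking is single-peaked on this axis.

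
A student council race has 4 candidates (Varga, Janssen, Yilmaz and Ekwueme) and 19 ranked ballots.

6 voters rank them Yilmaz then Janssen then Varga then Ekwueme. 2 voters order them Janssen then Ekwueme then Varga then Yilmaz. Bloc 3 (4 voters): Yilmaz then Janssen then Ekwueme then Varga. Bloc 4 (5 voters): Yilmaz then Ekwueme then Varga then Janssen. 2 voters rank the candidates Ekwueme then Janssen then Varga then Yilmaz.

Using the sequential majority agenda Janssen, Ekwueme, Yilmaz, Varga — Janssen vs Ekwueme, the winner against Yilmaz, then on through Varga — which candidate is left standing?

Round 1: Janssen vs Ekwueme — 12–7, Janssen advances.
Round 2: Janssen vs Yilmaz — 4–15, Yilmaz advances.
Round 3: Yilmaz vs Varga — 15–4, Yilmaz advances.
Yilmaz survives the agenda.

Yilmaz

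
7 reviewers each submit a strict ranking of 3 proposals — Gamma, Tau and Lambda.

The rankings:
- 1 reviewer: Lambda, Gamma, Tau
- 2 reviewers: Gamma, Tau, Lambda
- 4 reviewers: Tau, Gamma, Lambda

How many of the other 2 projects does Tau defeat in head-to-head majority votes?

2

Tau against each rival (7 reviewers):
Tau vs Gamma: 4 to 3, Tau.
Tau vs Lambda: Tau preferred on 2+4 = 6 ballots; Tau wins 6–1.
Tau beats Gamma, Lambda — 2 pairwise wins.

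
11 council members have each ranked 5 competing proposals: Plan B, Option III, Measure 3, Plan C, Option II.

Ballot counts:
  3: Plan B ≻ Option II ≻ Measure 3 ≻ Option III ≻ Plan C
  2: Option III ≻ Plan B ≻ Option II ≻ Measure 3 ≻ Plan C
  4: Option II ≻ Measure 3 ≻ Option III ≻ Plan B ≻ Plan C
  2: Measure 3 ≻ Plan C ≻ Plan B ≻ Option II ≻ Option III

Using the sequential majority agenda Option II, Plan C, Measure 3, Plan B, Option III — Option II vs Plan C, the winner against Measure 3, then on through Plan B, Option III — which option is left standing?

Option III

Round 1: Option II vs Plan C — 9–2, Option II advances.
Round 2: Option II vs Measure 3 — 9–2, Option II advances.
Round 3: Option II vs Plan B — 4–7, Plan B advances.
Round 4: Plan B vs Option III — 5–6, Option III advances.
Option III survives the agenda.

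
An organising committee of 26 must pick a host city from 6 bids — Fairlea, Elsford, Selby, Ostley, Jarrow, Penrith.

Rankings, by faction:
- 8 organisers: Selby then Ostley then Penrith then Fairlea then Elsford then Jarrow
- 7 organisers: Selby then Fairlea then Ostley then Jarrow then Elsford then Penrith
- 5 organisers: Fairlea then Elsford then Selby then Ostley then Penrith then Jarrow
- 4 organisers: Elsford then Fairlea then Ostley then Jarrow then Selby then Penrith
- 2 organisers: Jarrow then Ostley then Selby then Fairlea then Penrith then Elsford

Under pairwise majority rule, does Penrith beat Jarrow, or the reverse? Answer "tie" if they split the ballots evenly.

Ballots ranking Penrith above Jarrow: 8 + 5 = 13.
Ballots ranking Jarrow above Penrith: 26 − 13 = 13.
13–13: the pair ties.

tie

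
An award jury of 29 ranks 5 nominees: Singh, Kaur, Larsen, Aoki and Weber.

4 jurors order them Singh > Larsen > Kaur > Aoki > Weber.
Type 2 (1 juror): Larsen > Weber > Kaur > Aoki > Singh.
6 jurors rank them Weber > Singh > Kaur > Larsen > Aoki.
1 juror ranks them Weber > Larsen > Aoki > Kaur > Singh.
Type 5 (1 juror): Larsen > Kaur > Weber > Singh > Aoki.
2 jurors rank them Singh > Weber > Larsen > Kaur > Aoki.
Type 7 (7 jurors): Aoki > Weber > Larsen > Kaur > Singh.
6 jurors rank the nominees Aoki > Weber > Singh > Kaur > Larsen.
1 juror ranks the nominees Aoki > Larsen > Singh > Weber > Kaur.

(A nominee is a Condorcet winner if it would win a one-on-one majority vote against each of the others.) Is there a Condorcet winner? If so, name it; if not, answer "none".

none

Head-to-head results (29 jurors):
Singh vs Kaur: Singh wins 19–10.
Singh vs Larsen: Singh wins 18–11.
Singh vs Aoki: Aoki wins 16–13.
Singh–Weber: Weber 22–7.
Kaur vs Larsen: Larsen, 17–12.
Kaur vs Aoki: Aoki, 15–14.
Kaur vs Weber: Weber, 24–5.
Larsen–Aoki: Larsen 15–14.
Larsen vs Weber: Weber, 22–7.
Aoki vs Weber: Aoki wins 18–11.
No nominee is unbeaten: Singh loses to Aoki; Kaur loses to Singh; Larsen loses to Singh; Aoki loses to Larsen; Weber loses to Aoki. In particular Singh beats Larsen beats Aoki beats Singh is a majority cycle — no Condorcet winner exists.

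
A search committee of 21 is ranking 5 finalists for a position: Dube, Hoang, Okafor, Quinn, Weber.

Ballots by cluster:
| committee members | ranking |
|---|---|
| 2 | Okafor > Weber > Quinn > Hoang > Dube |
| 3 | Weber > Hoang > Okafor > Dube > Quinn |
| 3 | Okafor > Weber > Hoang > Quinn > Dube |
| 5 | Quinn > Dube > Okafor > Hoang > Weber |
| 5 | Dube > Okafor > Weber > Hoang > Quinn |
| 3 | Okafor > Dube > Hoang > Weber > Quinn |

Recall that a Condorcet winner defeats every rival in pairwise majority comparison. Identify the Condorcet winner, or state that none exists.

Okafor

Check each pair by majority over 21 ballots:
Dube vs Hoang: 13 to 8, Dube.
Dube vs Okafor: Dube is ranked higher on 5+5 = 10 ballots, Okafor on 11. Okafor wins 11–10.
Dube vs Quinn: 3+5+3 = 11 for Dube, 10 for Quinn — Dube by 11–10.
Dube vs Weber: 13 to 8, Dube.
Hoang vs Okafor: Hoang is ranked higher on 3 ballots, Okafor on 18. Okafor wins 18–3.
Hoang vs Quinn: Hoang preferred on 3+3+5+3 = 14 ballots; Hoang wins 14–7.
Hoang vs Weber: Hoang is ranked higher on 5+3 = 8 ballots, Weber on 13. Weber wins 13–8.
Okafor vs Quinn: 2+3+3+5+3 = 16 for Okafor, 5 for Quinn — Okafor by 16–5.
Okafor vs Weber: 18 to 3, Okafor.
Quinn vs Weber: Quinn is ranked higher on 5 ballots, Weber on 16. Weber wins 16–5.
Okafor wins every pairwise contest, so Okafor is the Condorcet winner.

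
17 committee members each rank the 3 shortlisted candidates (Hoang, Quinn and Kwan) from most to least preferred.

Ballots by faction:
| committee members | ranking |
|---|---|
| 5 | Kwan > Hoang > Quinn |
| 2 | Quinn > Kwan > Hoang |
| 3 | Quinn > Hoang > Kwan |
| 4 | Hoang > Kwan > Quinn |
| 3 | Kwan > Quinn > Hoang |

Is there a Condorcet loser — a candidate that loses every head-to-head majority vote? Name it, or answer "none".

Quinn

Head-to-head results (17 committee members):
Hoang vs Quinn: Hoang preferred on 5+4 = 9 ballots; Hoang wins 9–8.
Hoang vs Kwan: 3+4 = 7 for Hoang, 10 for Kwan — Kwan by 10–7.
Quinn vs Kwan: Quinn preferred on 2+3 = 5 ballots; Kwan wins 12–5.
Quinn loses to every other candidate — it is the Condorcet loser.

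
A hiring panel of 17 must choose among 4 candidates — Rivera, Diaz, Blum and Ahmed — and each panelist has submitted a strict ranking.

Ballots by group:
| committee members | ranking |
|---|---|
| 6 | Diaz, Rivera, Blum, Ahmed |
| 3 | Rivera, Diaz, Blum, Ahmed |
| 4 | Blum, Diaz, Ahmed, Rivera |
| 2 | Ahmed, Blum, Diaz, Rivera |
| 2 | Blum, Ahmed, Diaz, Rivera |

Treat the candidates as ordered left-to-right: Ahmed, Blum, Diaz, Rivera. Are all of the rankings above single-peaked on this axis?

Axis positions: Ahmed=1, Blum=2, Diaz=3, Rivera=4.
Group 1 (peak Diaz at position 3): ranking walks positions 3-4-2-1, expanding outward from the peak — single-peaked.
Group 2 (peak Rivera at position 4): ranking walks positions 4-3-2-1, expanding outward from the peak — single-peaked.
Group 3 (peak Blum at position 2): ranking walks positions 2-3-1-4, expanding outward from the peak — single-peaked.
Group 4 (peak Ahmed at position 1): ranking walks positions 1-2-3-4, expanding outward from the peak — single-peaked.
Group 5 (peak Blum at position 2): ranking walks positions 2-1-3-4, expanding outward from the peak — single-peaked.
Every ranking is single-peaked on this axis.

yes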